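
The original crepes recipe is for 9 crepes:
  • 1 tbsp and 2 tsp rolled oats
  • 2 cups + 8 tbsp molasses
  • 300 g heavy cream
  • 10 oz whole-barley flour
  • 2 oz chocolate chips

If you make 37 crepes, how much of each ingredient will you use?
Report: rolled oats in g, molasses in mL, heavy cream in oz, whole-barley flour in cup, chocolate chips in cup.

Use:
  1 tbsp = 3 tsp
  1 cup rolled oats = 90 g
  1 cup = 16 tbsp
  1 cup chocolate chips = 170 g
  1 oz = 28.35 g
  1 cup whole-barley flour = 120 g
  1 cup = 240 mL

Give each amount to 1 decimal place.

rolled oats: 38.5 g; molasses: 2466.7 mL; heavy cream: 43.5 oz; whole-barley flour: 9.7 cup; chocolate chips: 1.4 cup

Scaling factor: 37/9.
rolled oats: (1 tbsp + 2 tsp = 5/3 tbsp) × 37/9 ÷ 16 tbsp/cup × 90 g/cup ≈ 38.5 g
molasses: (2 cup + 8 tbsp = 2.5 cup) × 37/9 × 240 mL/cup ≈ 2466.7 mL
heavy cream: 300 g × 37/9 ÷ 28.35 g/oz ≈ 43.5 oz
whole-barley flour: 10 oz × 37/9 × 28.35 g/oz ÷ 120 g/cup ≈ 9.7 cup
chocolate chips: 2 oz × 37/9 × 28.35 g/oz ÷ 170 g/cup ≈ 1.4 cup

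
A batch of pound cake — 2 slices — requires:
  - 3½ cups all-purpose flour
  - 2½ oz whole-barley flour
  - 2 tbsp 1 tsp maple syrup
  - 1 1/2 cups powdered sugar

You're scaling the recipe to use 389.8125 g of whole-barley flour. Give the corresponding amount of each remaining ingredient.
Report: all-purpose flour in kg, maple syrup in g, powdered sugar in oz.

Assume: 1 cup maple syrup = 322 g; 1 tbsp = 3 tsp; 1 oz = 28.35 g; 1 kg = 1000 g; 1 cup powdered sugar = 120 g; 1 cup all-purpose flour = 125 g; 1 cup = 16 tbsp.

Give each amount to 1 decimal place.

all-purpose flour: 2.4 kg; maple syrup: 258.3 g; powdered sugar: 34.9 oz

The original recipe has 70.875 g of whole-barley flour, so the scaling factor is 389.8125 ÷ 70.875 = 11/2 = 5.5.
all-purpose flour: 3.5 cup × 11/2 × 125 g/cup ÷ 1000 g/kg ≈ 2.4 kg
maple syrup: (2 tbsp + 1 tsp = 7/3 tbsp) × 11/2 ÷ 16 tbsp/cup × 322 g/cup ≈ 258.3 g
powdered sugar: 1.5 cup × 11/2 × 120 g/cup ÷ 28.35 g/oz ≈ 34.9 oz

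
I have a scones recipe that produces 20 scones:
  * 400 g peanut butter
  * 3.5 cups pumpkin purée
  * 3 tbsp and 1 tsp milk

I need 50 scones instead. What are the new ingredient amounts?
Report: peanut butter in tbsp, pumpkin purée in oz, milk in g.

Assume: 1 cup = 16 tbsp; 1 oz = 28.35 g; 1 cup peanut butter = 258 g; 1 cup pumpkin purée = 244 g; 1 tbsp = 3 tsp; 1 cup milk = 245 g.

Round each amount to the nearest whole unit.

peanut butter: 62 tbsp; pumpkin purée: 75 oz; milk: 128 g

Scaling factor: 50/20 = 5/2 = 2.5.
peanut butter: 400 g × 5/2 ÷ 258 g/cup × 16 tbsp/cup ≈ 62 tbsp
pumpkin purée: 3.5 cup × 5/2 × 244 g/cup ÷ 28.35 g/oz ≈ 75 oz
milk: (3 tbsp + 1 tsp = 10/3 tbsp) × 5/2 ÷ 16 tbsp/cup × 245 g/cup ≈ 128 g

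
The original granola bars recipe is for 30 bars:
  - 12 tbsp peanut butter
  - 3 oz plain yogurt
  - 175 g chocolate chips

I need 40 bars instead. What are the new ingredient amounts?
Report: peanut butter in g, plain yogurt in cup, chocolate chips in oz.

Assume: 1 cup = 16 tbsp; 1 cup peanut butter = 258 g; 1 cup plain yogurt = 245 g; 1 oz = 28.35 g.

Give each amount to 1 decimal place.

peanut butter: 258.0 g; plain yogurt: 0.5 cup; chocolate chips: 8.2 oz

Scaling factor: 40/30 = 4/3.
peanut butter: 12 tbsp × 4/3 ÷ 16 tbsp/cup × 258 g/cup = 258.0 g
plain yogurt: 3 oz × 4/3 × 28.35 g/oz ÷ 245 g/cup ≈ 0.5 cup
chocolate chips: 175 g × 4/3 ÷ 28.35 g/oz ≈ 8.2 oz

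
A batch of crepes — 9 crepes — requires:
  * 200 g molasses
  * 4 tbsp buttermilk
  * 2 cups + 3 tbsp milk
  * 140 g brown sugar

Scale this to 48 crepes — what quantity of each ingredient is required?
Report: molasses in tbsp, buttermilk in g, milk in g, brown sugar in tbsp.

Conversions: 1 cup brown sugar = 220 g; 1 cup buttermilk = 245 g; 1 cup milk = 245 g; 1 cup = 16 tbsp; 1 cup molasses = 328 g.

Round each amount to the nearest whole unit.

molasses: 52 tbsp; buttermilk: 327 g; milk: 2858 g; brown sugar: 54 tbsp

Scaling factor: 48/9 = 16/3.
molasses: 200 g × 16/3 ÷ 328 g/cup × 16 tbsp/cup ≈ 52 tbsp
buttermilk: 4 tbsp × 16/3 ÷ 16 tbsp/cup × 245 g/cup ≈ 327 g
milk: (2 cup + 3 tbsp = 2.1875 cup) × 16/3 × 245 g/cup ≈ 2858 g
brown sugar: 140 g × 16/3 ÷ 220 g/cup × 16 tbsp/cup ≈ 54 tbsp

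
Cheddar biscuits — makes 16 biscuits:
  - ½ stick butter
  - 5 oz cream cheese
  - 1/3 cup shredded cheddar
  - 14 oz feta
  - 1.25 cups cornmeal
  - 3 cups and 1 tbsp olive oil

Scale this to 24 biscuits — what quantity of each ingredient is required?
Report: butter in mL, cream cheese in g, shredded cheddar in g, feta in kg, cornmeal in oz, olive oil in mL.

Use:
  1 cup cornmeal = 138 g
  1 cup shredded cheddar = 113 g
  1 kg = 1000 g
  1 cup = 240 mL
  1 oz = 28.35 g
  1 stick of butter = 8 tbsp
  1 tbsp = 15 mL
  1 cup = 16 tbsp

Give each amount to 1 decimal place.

butter: 90.0 mL; cream cheese: 212.6 g; shredded cheddar: 56.5 g; feta: 0.6 kg; cornmeal: 9.1 oz; olive oil: 1102.5 mL

Scaling factor: 24/16 = 3/2 = 1.5.
butter: 0.5 stick × 3/2 × 8 tbsp/stick × 15 mL/tbsp = 90.0 mL
cream cheese: 5 oz × 3/2 × 28.35 g/oz ≈ 212.6 g
shredded cheddar: 1/3 cup × 3/2 × 113 g/cup = 56.5 g
feta: 14 oz × 3/2 × 28.35 g/oz ÷ 1000 g/kg ≈ 0.6 kg
cornmeal: 1.25 cup × 3/2 × 138 g/cup ÷ 28.35 g/oz ≈ 9.1 oz
olive oil: (3 cup + 1 tbsp = 3.0625 cup) × 3/2 × 240 mL/cup = 1102.5 mL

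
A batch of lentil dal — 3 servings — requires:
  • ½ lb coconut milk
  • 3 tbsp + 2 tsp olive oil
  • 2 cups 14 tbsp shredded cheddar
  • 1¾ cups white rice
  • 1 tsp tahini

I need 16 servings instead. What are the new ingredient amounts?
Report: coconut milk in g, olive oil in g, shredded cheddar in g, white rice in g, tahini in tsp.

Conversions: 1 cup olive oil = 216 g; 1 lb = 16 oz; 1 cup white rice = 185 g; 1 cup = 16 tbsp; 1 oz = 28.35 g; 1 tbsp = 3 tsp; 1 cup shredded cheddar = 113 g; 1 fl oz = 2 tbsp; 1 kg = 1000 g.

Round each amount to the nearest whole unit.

coconut milk: 1210 g; olive oil: 264 g; shredded cheddar: 1733 g; white rice: 1727 g; tahini: 5 tsp

Scaling factor: 16/3.
coconut milk: 0.5 lb × 16/3 × 16 oz/lb × 28.35 g/oz ≈ 1210 g
olive oil: (3 tbsp + 2 tsp = 11/3 tbsp) × 16/3 ÷ 16 tbsp/cup × 216 g/cup = 264 g
shredded cheddar: (2 cup + 14 tbsp = 2.875 cup) × 16/3 × 113 g/cup ≈ 1733 g
white rice: 1.75 cup × 16/3 × 185 g/cup ≈ 1727 g
tahini: 1 tsp × 16/3 ≈ 5 tsp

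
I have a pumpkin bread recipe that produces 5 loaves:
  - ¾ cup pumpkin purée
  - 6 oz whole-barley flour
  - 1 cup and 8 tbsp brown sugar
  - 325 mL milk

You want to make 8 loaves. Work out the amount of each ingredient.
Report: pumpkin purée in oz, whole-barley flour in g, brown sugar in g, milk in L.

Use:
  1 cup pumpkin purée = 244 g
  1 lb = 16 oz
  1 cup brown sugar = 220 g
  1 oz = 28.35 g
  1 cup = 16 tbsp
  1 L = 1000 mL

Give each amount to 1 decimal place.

pumpkin purée: 10.3 oz; whole-barley flour: 272.2 g; brown sugar: 528.0 g; milk: 0.5 L

Scaling factor: 8/5 = 1.6.
pumpkin purée: 0.75 cup × 8/5 × 244 g/cup ÷ 28.35 g/oz ≈ 10.3 oz
whole-barley flour: 6 oz × 8/5 × 28.35 g/oz ≈ 272.2 g
brown sugar: (1 cup + 8 tbsp = 1.5 cup) × 8/5 × 220 g/cup = 528.0 g
milk: 325 mL × 8/5 ÷ 1000 mL/L ≈ 0.5 L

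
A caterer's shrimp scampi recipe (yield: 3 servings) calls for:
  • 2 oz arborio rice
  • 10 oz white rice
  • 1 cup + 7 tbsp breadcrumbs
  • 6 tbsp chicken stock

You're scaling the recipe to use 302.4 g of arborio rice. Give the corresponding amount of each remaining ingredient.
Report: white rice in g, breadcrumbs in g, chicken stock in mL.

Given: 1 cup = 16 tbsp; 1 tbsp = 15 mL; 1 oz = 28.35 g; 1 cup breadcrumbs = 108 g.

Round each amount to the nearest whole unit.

white rice: 1512 g; breadcrumbs: 828 g; chicken stock: 480 mL

The original recipe has 56.7 g of arborio rice, so the scaling factor is 302.4 ÷ 56.7 = 16/3.
white rice: 10 oz × 16/3 × 28.35 g/oz = 1512 g
breadcrumbs: (1 cup + 7 tbsp = 1.4375 cup) × 16/3 × 108 g/cup = 828 g
chicken stock: 6 tbsp × 16/3 × 15 mL/tbsp = 480 mL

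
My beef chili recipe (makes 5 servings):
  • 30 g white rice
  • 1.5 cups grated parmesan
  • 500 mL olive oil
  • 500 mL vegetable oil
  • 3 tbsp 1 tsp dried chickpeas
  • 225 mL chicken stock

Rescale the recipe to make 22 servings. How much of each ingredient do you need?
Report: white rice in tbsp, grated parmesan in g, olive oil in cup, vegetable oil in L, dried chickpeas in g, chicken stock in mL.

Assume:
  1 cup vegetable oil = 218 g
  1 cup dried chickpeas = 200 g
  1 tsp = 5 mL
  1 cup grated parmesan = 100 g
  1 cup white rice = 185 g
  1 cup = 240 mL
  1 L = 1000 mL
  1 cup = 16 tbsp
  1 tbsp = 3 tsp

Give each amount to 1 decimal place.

Scaling factor: 22/5 = 4.4.
white rice: 30 g × 22/5 ÷ 185 g/cup × 16 tbsp/cup ≈ 11.4 tbsp
grated parmesan: 1.5 cup × 22/5 × 100 g/cup = 660.0 g
olive oil: 500 mL × 22/5 ÷ 240 mL/cup ≈ 9.2 cup
vegetable oil: 500 mL × 22/5 ÷ 1000 mL/L = 2.2 L
dried chickpeas: (3 tbsp + 1 tsp = 10/3 tbsp) × 22/5 ÷ 16 tbsp/cup × 200 g/cup ≈ 183.3 g
chicken stock: 225 mL × 22/5 = 990.0 mL

white rice: 11.4 tbsp; grated parmesan: 660.0 g; olive oil: 9.2 cup; vegetable oil: 2.2 L; dried chickpeas: 183.3 g; chicken stock: 990.0 mL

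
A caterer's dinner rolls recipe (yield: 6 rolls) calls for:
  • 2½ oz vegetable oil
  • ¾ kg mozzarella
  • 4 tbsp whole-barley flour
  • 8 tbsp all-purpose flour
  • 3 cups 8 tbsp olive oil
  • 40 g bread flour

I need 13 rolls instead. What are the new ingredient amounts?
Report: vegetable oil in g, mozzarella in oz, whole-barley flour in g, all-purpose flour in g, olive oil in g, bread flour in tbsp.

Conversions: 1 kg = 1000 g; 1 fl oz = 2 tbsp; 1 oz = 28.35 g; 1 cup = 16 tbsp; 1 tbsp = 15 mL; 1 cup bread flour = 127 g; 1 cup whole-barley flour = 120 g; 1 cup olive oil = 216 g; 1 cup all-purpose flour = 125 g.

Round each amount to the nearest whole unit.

vegetable oil: 154 g; mozzarella: 57 oz; whole-barley flour: 65 g; all-purpose flour: 135 g; olive oil: 1638 g; bread flour: 11 tbsp

Scaling factor: 13/6.
vegetable oil: 2.5 oz × 13/6 × 28.35 g/oz ≈ 154 g
mozzarella: 0.75 kg × 13/6 × 1000 g/kg ÷ 28.35 g/oz ≈ 57 oz
whole-barley flour: 4 tbsp × 13/6 ÷ 16 tbsp/cup × 120 g/cup = 65 g
all-purpose flour: 8 tbsp × 13/6 ÷ 16 tbsp/cup × 125 g/cup ≈ 135 g
olive oil: (3 cup + 8 tbsp = 3.5 cup) × 13/6 × 216 g/cup = 1638 g
bread flour: 40 g × 13/6 ÷ 127 g/cup × 16 tbsp/cup ≈ 11 tbsp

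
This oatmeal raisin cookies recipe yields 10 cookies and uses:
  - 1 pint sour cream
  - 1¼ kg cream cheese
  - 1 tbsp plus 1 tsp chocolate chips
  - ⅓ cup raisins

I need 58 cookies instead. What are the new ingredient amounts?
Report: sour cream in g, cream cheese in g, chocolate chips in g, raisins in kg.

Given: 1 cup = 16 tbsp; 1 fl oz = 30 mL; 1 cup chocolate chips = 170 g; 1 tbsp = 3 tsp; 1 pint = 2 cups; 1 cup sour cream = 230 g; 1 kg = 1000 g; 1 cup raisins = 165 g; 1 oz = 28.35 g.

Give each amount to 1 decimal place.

sour cream: 2668.0 g; cream cheese: 7250.0 g; chocolate chips: 82.2 g; raisins: 0.3 kg

Scaling factor: 58/10 = 29/5 = 5.8.
sour cream: 1 pint × 29/5 × 2 cup/pint × 230 g/cup = 2668.0 g
cream cheese: 1.25 kg × 29/5 × 1000 g/kg = 7250.0 g
chocolate chips: (1 tbsp + 1 tsp = 4/3 tbsp) × 29/5 ÷ 16 tbsp/cup × 170 g/cup ≈ 82.2 g
raisins: 1/3 cup × 29/5 × 165 g/cup ÷ 1000 g/kg ≈ 0.3 kg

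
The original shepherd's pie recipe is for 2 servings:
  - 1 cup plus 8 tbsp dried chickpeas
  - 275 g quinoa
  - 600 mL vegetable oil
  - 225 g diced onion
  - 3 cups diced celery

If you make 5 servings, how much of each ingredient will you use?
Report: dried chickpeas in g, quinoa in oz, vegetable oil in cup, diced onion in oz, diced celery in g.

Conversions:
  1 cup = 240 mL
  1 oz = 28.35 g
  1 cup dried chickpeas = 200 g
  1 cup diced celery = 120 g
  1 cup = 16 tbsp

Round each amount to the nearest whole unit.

dried chickpeas: 750 g; quinoa: 24 oz; vegetable oil: 6 cup; diced onion: 20 oz; diced celery: 900 g

Scaling factor: 5/2 = 2.5.
dried chickpeas: (1 cup + 8 tbsp = 1.5 cup) × 5/2 × 200 g/cup = 750 g
quinoa: 275 g × 5/2 ÷ 28.35 g/oz ≈ 24 oz
vegetable oil: 600 mL × 5/2 ÷ 240 mL/cup ≈ 6 cup
diced onion: 225 g × 5/2 ÷ 28.35 g/oz ≈ 20 oz
diced celery: 3 cup × 5/2 × 120 g/cup = 900 g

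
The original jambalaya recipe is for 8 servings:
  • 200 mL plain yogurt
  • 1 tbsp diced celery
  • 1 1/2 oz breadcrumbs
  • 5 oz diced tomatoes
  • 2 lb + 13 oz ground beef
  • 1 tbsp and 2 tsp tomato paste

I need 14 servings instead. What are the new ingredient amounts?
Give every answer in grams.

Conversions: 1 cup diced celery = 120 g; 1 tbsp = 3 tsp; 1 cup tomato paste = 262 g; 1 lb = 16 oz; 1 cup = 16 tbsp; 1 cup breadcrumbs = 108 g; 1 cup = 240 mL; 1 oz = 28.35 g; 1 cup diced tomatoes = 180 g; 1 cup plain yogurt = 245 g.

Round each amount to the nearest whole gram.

plain yogurt: 357 g; diced celery: 13 g; breadcrumbs: 74 g; diced tomatoes: 248 g; ground beef: 2233 g; tomato paste: 48 g

Scaling factor: 14/8 = 7/4 = 1.75.
plain yogurt: 200 mL × 7/4 ÷ 240 mL/cup × 245 g/cup ≈ 357 g
diced celery: 1 tbsp × 7/4 ÷ 16 tbsp/cup × 120 g/cup ≈ 13 g
breadcrumbs: 1.5 oz × 7/4 × 28.35 g/oz ≈ 74 g
diced tomatoes: 5 oz × 7/4 × 28.35 g/oz ≈ 248 g
ground beef: (2 lb + 13 oz = 2.8125 lb) × 7/4 × 16 oz/lb × 28.35 g/oz ≈ 2233 g
tomato paste: (1 tbsp + 2 tsp = 5/3 tbsp) × 7/4 ÷ 16 tbsp/cup × 262 g/cup ≈ 48 g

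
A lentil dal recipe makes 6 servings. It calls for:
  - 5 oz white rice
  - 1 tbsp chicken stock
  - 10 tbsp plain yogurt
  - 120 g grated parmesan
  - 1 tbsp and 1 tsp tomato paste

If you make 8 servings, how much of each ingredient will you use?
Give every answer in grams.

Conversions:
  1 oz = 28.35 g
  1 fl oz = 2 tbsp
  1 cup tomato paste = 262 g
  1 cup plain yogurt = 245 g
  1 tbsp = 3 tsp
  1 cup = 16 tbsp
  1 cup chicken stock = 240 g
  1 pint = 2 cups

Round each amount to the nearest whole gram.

Scaling factor: 8/6 = 4/3.
white rice: 5 oz × 4/3 × 28.35 g/oz = 189 g
chicken stock: 1 tbsp × 4/3 ÷ 16 tbsp/cup × 240 g/cup = 20 g
plain yogurt: 10 tbsp × 4/3 ÷ 16 tbsp/cup × 245 g/cup ≈ 204 g
grated parmesan: 120 g × 4/3 = 160 g
tomato paste: (1 tbsp + 1 tsp = 4/3 tbsp) × 4/3 ÷ 16 tbsp/cup × 262 g/cup ≈ 29 g

white rice: 189 g; chicken stock: 20 g; plain yogurt: 204 g; grated parmesan: 160 g; tomato paste: 29 g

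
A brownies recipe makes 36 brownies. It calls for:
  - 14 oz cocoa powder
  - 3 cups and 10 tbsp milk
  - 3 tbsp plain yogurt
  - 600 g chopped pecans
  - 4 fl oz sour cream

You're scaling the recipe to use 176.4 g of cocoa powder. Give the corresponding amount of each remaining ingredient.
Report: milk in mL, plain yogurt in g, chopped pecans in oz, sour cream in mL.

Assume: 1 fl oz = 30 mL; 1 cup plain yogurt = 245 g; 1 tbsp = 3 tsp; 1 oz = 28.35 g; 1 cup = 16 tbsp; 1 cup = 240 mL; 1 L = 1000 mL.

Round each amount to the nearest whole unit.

milk: 387 mL; plain yogurt: 20 g; chopped pecans: 9 oz; sour cream: 53 mL

The original recipe has 396.9 g of cocoa powder, so the scaling factor is 176.4 ÷ 396.9 = 4/9.
milk: (3 cup + 10 tbsp = 3.625 cup) × 4/9 × 240 mL/cup ≈ 387 mL
plain yogurt: 3 tbsp × 4/9 ÷ 16 tbsp/cup × 245 g/cup ≈ 20 g
chopped pecans: 600 g × 4/9 ÷ 28.35 g/oz ≈ 9 oz
sour cream: 4 fl oz × 4/9 × 30 mL/fl oz ≈ 53 mL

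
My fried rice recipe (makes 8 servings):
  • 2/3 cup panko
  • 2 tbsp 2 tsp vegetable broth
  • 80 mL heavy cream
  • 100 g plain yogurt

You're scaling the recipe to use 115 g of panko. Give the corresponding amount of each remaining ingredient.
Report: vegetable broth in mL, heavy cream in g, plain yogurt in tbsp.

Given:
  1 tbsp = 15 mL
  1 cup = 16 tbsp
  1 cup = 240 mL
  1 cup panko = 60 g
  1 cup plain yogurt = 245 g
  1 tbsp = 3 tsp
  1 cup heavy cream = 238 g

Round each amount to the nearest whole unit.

The original recipe has 40 g of panko, so the scaling factor is 115 ÷ 40 = 23/8 = 2.875.
vegetable broth: (2 tbsp + 2 tsp = 8/3 tbsp) × 23/8 × 15 mL/tbsp = 115 mL
heavy cream: 80 mL × 23/8 ÷ 240 mL/cup × 238 g/cup ≈ 228 g
plain yogurt: 100 g × 23/8 ÷ 245 g/cup × 16 tbsp/cup ≈ 19 tbsp

vegetable broth: 115 mL; heavy cream: 228 g; plain yogurt: 19 tbsp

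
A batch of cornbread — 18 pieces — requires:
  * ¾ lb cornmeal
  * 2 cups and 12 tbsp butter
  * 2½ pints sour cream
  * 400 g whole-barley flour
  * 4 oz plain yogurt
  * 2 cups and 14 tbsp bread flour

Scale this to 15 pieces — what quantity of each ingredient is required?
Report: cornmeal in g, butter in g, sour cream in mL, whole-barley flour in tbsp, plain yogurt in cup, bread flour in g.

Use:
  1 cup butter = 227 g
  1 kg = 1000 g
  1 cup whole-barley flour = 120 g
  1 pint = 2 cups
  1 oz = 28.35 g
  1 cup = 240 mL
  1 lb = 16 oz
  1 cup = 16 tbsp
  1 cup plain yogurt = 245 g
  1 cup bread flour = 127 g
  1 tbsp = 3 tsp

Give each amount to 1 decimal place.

cornmeal: 283.5 g; butter: 520.2 g; sour cream: 1000.0 mL; whole-barley flour: 44.4 tbsp; plain yogurt: 0.4 cup; bread flour: 304.3 g

Scaling factor: 15/18 = 5/6.
cornmeal: 0.75 lb × 5/6 × 16 oz/lb × 28.35 g/oz = 283.5 g
butter: (2 cup + 12 tbsp = 2.75 cup) × 5/6 × 227 g/cup ≈ 520.2 g
sour cream: 2.5 pint × 5/6 × 2 cup/pint × 240 mL/cup = 1000.0 mL
whole-barley flour: 400 g × 5/6 ÷ 120 g/cup × 16 tbsp/cup ≈ 44.4 tbsp
plain yogurt: 4 oz × 5/6 × 28.35 g/oz ÷ 245 g/cup ≈ 0.4 cup
bread flour: (2 cup + 14 tbsp = 2.875 cup) × 5/6 × 127 g/cup ≈ 304.3 g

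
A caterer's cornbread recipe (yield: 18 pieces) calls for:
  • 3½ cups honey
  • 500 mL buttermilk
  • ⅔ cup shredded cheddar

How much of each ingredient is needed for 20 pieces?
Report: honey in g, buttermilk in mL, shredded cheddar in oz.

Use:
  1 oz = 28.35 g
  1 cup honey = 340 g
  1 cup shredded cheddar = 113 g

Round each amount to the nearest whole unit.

honey: 1322 g; buttermilk: 556 mL; shredded cheddar: 3 oz

Scaling factor: 20/18 = 10/9.
honey: 3.5 cup × 10/9 × 340 g/cup ≈ 1322 g
buttermilk: 500 mL × 10/9 ≈ 556 mL
shredded cheddar: 2/3 cup × 10/9 × 113 g/cup ÷ 28.35 g/oz ≈ 3 oz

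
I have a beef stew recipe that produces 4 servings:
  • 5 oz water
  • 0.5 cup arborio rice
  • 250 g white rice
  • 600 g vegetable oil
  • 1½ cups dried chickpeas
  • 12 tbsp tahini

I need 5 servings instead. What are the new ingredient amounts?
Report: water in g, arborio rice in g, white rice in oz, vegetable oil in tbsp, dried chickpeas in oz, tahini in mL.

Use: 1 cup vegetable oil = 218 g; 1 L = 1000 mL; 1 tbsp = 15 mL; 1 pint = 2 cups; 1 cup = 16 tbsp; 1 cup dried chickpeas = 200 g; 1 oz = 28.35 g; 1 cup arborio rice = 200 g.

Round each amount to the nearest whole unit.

Scaling factor: 5/4 = 1.25.
water: 5 oz × 5/4 × 28.35 g/oz ≈ 177 g
arborio rice: 0.5 cup × 5/4 × 200 g/cup = 125 g
white rice: 250 g × 5/4 ÷ 28.35 g/oz ≈ 11 oz
vegetable oil: 600 g × 5/4 ÷ 218 g/cup × 16 tbsp/cup ≈ 55 tbsp
dried chickpeas: 1.5 cup × 5/4 × 200 g/cup ÷ 28.35 g/oz ≈ 13 oz
tahini: 12 tbsp × 5/4 × 15 mL/tbsp = 225 mL

water: 177 g; arborio rice: 125 g; white rice: 11 oz; vegetable oil: 55 tbsp; dried chickpeas: 13 oz; tahini: 225 mL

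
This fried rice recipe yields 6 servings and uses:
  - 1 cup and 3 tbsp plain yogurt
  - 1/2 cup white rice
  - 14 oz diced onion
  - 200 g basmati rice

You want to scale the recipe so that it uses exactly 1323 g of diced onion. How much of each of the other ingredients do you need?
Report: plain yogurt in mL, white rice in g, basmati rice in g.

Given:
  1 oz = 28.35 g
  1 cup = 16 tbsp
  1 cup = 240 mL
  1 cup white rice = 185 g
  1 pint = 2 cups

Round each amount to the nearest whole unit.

The original recipe has 396.9 g of diced onion, so the scaling factor is 1323 ÷ 396.9 = 10/3.
plain yogurt: (1 cup + 3 tbsp = 1.1875 cup) × 10/3 × 240 mL/cup = 950 mL
white rice: 0.5 cup × 10/3 × 185 g/cup ≈ 308 g
basmati rice: 200 g × 10/3 ≈ 667 g

plain yogurt: 950 mL; white rice: 308 g; basmati rice: 667 g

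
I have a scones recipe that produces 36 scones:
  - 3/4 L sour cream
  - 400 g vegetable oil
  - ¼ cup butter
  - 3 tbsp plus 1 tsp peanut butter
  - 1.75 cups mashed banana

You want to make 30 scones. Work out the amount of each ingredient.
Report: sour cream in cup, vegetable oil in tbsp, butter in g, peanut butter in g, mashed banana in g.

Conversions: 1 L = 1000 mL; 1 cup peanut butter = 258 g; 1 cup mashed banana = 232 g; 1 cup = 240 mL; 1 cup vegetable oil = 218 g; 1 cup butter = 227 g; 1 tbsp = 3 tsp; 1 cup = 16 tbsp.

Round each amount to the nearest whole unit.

sour cream: 3 cup; vegetable oil: 24 tbsp; butter: 47 g; peanut butter: 45 g; mashed banana: 338 g

Scaling factor: 30/36 = 5/6.
sour cream: 0.75 L × 5/6 × 1000 mL/L ÷ 240 mL/cup ≈ 3 cup
vegetable oil: 400 g × 5/6 ÷ 218 g/cup × 16 tbsp/cup ≈ 24 tbsp
butter: 0.25 cup × 5/6 × 227 g/cup ≈ 47 g
peanut butter: (3 tbsp + 1 tsp = 10/3 tbsp) × 5/6 ÷ 16 tbsp/cup × 258 g/cup ≈ 45 g
mashed banana: 1.75 cup × 5/6 × 232 g/cup ≈ 338 g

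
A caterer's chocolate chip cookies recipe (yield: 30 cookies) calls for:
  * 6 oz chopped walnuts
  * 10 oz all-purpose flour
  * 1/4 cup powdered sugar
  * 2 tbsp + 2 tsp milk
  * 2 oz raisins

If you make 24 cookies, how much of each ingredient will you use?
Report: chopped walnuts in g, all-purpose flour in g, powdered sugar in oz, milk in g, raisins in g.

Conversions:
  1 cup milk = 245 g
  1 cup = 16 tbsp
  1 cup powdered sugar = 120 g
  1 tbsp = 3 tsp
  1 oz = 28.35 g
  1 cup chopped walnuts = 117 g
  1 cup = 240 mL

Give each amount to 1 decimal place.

Scaling factor: 24/30 = 4/5 = 0.8.
chopped walnuts: 6 oz × 4/5 × 28.35 g/oz ≈ 136.1 g
all-purpose flour: 10 oz × 4/5 × 28.35 g/oz = 226.8 g
powdered sugar: 0.25 cup × 4/5 × 120 g/cup ÷ 28.35 g/oz ≈ 0.8 oz
milk: (2 tbsp + 2 tsp = 8/3 tbsp) × 4/5 ÷ 16 tbsp/cup × 245 g/cup ≈ 32.7 g
raisins: 2 oz × 4/5 × 28.35 g/oz ≈ 45.4 g

chopped walnuts: 136.1 g; all-purpose flour: 226.8 g; powdered sugar: 0.8 oz; milk: 32.7 g; raisins: 45.4 g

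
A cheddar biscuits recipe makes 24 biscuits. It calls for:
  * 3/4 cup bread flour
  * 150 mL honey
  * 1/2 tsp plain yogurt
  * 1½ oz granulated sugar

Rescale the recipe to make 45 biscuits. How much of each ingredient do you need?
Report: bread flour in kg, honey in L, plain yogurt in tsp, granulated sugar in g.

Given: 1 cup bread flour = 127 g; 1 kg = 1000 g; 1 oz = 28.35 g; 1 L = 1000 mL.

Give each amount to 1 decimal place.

bread flour: 0.2 kg; honey: 0.3 L; plain yogurt: 0.9 tsp; granulated sugar: 79.7 g

Scaling factor: 45/24 = 15/8 = 1.875.
bread flour: 0.75 cup × 15/8 × 127 g/cup ÷ 1000 g/kg ≈ 0.2 kg
honey: 150 mL × 15/8 ÷ 1000 mL/L ≈ 0.3 L
plain yogurt: 0.5 tsp × 15/8 ≈ 0.9 tsp
granulated sugar: 1.5 oz × 15/8 × 28.35 g/oz ≈ 79.7 g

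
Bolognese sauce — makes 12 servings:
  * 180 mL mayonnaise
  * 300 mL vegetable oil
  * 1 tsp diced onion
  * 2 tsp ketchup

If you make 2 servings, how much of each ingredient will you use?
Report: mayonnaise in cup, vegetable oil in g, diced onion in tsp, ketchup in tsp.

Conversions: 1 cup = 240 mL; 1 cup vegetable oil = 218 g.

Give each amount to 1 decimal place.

Scaling factor: 2/12 = 1/6.
mayonnaise: 180 mL × 1/6 ÷ 240 mL/cup ≈ 0.1 cup
vegetable oil: 300 mL × 1/6 ÷ 240 mL/cup × 218 g/cup ≈ 45.4 g
diced onion: 1 tsp × 1/6 ≈ 0.2 tsp
ketchup: 2 tsp × 1/6 ≈ 0.3 tsp

mayonnaise: 0.1 cup; vegetable oil: 45.4 g; diced onion: 0.2 tsp; ketchup: 0.3 tsp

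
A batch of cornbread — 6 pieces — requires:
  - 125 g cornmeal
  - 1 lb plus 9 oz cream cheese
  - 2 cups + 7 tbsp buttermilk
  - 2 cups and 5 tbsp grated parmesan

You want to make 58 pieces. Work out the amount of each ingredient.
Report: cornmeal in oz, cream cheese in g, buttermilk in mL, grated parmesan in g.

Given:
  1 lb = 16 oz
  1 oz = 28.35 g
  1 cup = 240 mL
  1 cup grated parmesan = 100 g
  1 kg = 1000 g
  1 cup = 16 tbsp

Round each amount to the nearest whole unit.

Scaling factor: 58/6 = 29/3.
cornmeal: 125 g × 29/3 ÷ 28.35 g/oz ≈ 43 oz
cream cheese: (1 lb + 9 oz = 1.5625 lb) × 29/3 × 16 oz/lb × 28.35 g/oz ≈ 6851 g
buttermilk: (2 cup + 7 tbsp = 2.4375 cup) × 29/3 × 240 mL/cup = 5655 mL
grated parmesan: (2 cup + 5 tbsp = 2.3125 cup) × 29/3 × 100 g/cup ≈ 2235 g

cornmeal: 43 oz; cream cheese: 6851 g; buttermilk: 5655 mL; grated parmesan: 2235 g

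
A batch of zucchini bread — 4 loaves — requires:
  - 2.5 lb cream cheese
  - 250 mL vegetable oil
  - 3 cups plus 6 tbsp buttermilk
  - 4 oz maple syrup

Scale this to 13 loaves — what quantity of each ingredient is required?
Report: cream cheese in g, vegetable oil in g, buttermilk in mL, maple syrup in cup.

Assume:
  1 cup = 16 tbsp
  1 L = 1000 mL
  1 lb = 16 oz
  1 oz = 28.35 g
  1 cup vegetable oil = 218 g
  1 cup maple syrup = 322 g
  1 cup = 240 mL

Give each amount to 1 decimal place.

cream cheese: 3685.5 g; vegetable oil: 738.0 g; buttermilk: 2632.5 mL; maple syrup: 1.1 cup

Scaling factor: 13/4 = 3.25.
cream cheese: 2.5 lb × 13/4 × 16 oz/lb × 28.35 g/oz = 3685.5 g
vegetable oil: 250 mL × 13/4 ÷ 240 mL/cup × 218 g/cup ≈ 738.0 g
buttermilk: (3 cup + 6 tbsp = 3.375 cup) × 13/4 × 240 mL/cup = 2632.5 mL
maple syrup: 4 oz × 13/4 × 28.35 g/oz ÷ 322 g/cup ≈ 1.1 cup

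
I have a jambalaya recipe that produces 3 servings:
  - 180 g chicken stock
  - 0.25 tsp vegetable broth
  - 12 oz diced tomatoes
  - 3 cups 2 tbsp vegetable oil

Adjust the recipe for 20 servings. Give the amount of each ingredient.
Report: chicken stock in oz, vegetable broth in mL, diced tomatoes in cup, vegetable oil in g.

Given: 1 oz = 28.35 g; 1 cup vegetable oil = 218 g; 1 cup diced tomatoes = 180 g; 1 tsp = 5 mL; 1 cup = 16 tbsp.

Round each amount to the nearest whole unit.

chicken stock: 42 oz; vegetable broth: 8 mL; diced tomatoes: 13 cup; vegetable oil: 4542 g

Scaling factor: 20/3.
chicken stock: 180 g × 20/3 ÷ 28.35 g/oz ≈ 42 oz
vegetable broth: 0.25 tsp × 20/3 × 5 mL/tsp ≈ 8 mL
diced tomatoes: 12 oz × 20/3 × 28.35 g/oz ÷ 180 g/cup ≈ 13 cup
vegetable oil: (3 cup + 2 tbsp = 3.125 cup) × 20/3 × 218 g/cup ≈ 4542 g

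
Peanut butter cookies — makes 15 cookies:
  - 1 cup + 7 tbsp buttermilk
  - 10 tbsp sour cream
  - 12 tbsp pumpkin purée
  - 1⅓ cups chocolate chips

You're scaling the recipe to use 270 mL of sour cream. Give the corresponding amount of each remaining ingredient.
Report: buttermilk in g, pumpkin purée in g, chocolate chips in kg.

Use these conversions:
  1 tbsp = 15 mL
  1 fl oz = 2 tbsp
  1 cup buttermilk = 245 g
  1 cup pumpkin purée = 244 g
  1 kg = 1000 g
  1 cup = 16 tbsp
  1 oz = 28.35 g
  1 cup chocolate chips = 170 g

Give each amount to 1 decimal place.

buttermilk: 633.9 g; pumpkin purée: 329.4 g; chocolate chips: 0.4 kg

The original recipe has 150 mL of sour cream, so the scaling factor is 270 ÷ 150 = 9/5 = 1.8.
buttermilk: (1 cup + 7 tbsp = 1.4375 cup) × 9/5 × 245 g/cup ≈ 633.9 g
pumpkin purée: 12 tbsp × 9/5 ÷ 16 tbsp/cup × 244 g/cup = 329.4 g
chocolate chips: 4/3 cup × 9/5 × 170 g/cup ÷ 1000 g/kg ≈ 0.4 kg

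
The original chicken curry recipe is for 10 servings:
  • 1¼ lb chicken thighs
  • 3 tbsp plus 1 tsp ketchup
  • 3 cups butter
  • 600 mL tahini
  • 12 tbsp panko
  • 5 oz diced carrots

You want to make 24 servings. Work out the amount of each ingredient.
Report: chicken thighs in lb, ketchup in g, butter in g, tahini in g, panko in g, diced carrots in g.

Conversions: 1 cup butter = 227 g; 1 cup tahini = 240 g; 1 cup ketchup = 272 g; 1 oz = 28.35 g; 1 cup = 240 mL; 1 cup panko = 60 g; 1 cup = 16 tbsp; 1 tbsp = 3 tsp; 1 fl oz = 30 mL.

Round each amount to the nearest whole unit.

Scaling factor: 24/10 = 12/5 = 2.4.
chicken thighs: 1.25 lb × 12/5 = 3 lb
ketchup: (3 tbsp + 1 tsp = 10/3 tbsp) × 12/5 ÷ 16 tbsp/cup × 272 g/cup = 136 g
butter: 3 cup × 12/5 × 227 g/cup ≈ 1634 g
tahini: 600 mL × 12/5 ÷ 240 mL/cup × 240 g/cup = 1440 g
panko: 12 tbsp × 12/5 ÷ 16 tbsp/cup × 60 g/cup = 108 g
diced carrots: 5 oz × 12/5 × 28.35 g/oz ≈ 340 g

chicken thighs: 3 lb; ketchup: 136 g; butter: 1634 g; tahini: 1440 g; panko: 108 g; diced carrots: 340 g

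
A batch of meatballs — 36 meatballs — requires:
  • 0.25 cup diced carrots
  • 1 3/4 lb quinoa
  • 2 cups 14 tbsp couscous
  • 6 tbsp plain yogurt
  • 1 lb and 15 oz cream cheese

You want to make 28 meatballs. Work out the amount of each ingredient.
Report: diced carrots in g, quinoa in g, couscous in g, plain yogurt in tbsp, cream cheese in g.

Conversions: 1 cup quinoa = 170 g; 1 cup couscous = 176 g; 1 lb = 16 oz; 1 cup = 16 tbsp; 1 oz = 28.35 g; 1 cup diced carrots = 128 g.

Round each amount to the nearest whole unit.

Scaling factor: 28/36 = 7/9.
diced carrots: 0.25 cup × 7/9 × 128 g/cup ≈ 25 g
quinoa: 1.75 lb × 7/9 × 16 oz/lb × 28.35 g/oz ≈ 617 g
couscous: (2 cup + 14 tbsp = 2.875 cup) × 7/9 × 176 g/cup ≈ 394 g
plain yogurt: 6 tbsp × 7/9 ≈ 5 tbsp
cream cheese: (1 lb + 15 oz = 1.9375 lb) × 7/9 × 16 oz/lb × 28.35 g/oz ≈ 684 g

diced carrots: 25 g; quinoa: 617 g; couscous: 394 g; plain yogurt: 5 tbsp; cream cheese: 684 g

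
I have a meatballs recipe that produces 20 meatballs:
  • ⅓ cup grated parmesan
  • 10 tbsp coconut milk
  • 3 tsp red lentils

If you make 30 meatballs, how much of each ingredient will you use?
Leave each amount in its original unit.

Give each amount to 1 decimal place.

Scaling factor: 30/20 = 3/2 = 1.5.
grated parmesan: 1/3 cup × 3/2 = 0.5 cup
coconut milk: 10 tbsp × 3/2 = 15.0 tbsp
red lentils: 3 tsp × 3/2 = 4.5 tsp

grated parmesan: 0.5 cup; coconut milk: 15.0 tbsp; red lentils: 4.5 tsp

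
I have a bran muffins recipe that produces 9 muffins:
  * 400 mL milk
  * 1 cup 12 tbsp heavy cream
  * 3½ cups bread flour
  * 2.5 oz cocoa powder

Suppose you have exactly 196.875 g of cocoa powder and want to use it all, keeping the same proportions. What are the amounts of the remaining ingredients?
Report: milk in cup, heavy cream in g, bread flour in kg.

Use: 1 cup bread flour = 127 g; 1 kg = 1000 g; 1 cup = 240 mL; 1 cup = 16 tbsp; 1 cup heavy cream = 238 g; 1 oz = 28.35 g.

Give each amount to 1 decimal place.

The original recipe has 70.875 g of cocoa powder, so the scaling factor is 196.875 ÷ 70.875 = 25/9.
milk: 400 mL × 25/9 ÷ 240 mL/cup ≈ 4.6 cup
heavy cream: (1 cup + 12 tbsp = 1.75 cup) × 25/9 × 238 g/cup ≈ 1156.9 g
bread flour: 3.5 cup × 25/9 × 127 g/cup ÷ 1000 g/kg ≈ 1.2 kg

milk: 4.6 cup; heavy cream: 1156.9 g; bread flour: 1.2 kg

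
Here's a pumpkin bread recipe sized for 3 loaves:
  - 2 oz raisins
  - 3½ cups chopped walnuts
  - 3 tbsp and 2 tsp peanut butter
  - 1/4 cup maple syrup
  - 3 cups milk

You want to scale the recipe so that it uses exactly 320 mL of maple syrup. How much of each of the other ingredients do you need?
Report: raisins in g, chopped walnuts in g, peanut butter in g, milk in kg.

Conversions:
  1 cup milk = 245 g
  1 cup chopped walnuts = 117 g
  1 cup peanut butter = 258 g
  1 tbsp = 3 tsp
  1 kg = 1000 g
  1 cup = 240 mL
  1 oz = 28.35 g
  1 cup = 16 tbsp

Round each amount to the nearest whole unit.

The original recipe has 60 mL of maple syrup, so the scaling factor is 320 ÷ 60 = 16/3.
raisins: 2 oz × 16/3 × 28.35 g/oz ≈ 302 g
chopped walnuts: 3.5 cup × 16/3 × 117 g/cup = 2184 g
peanut butter: (3 tbsp + 2 tsp = 11/3 tbsp) × 16/3 ÷ 16 tbsp/cup × 258 g/cup ≈ 315 g
milk: 3 cup × 16/3 × 245 g/cup ÷ 1000 g/kg ≈ 4 kg

raisins: 302 g; chopped walnuts: 2184 g; peanut butter: 315 g; milk: 4 kg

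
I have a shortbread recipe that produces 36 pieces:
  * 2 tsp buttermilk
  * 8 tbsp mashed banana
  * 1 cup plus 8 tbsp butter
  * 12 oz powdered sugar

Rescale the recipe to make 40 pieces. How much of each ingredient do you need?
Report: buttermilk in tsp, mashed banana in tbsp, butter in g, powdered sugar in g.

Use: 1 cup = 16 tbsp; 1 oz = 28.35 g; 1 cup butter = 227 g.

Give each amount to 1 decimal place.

buttermilk: 2.2 tsp; mashed banana: 8.9 tbsp; butter: 378.3 g; powdered sugar: 378.0 g

Scaling factor: 40/36 = 10/9.
buttermilk: 2 tsp × 10/9 ≈ 2.2 tsp
mashed banana: 8 tbsp × 10/9 ≈ 8.9 tbsp
butter: (1 cup + 8 tbsp = 1.5 cup) × 10/9 × 227 g/cup ≈ 378.3 g
powdered sugar: 12 oz × 10/9 × 28.35 g/oz = 378.0 g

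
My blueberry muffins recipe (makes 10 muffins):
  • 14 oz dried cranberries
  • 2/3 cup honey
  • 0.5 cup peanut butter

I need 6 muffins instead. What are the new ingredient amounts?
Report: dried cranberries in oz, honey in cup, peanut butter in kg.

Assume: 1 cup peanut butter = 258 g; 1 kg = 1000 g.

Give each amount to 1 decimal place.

dried cranberries: 8.4 oz; honey: 0.4 cup; peanut butter: 0.1 kg

Scaling factor: 6/10 = 3/5 = 0.6.
dried cranberries: 14 oz × 3/5 = 8.4 oz
honey: 2/3 cup × 3/5 = 0.4 cup
peanut butter: 0.5 cup × 3/5 × 258 g/cup ÷ 1000 g/kg ≈ 0.1 kg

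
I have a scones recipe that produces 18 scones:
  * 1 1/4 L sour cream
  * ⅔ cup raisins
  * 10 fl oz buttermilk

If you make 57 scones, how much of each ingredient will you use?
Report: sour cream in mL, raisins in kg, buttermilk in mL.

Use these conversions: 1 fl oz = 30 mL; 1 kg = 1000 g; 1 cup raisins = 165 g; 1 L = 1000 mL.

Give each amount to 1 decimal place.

Scaling factor: 57/18 = 19/6.
sour cream: 1.25 L × 19/6 × 1000 mL/L ≈ 3958.3 mL
raisins: 2/3 cup × 19/6 × 165 g/cup ÷ 1000 g/kg ≈ 0.3 kg
buttermilk: 10 fl oz × 19/6 × 30 mL/fl oz = 950.0 mL

sour cream: 3958.3 mL; raisins: 0.3 kg; buttermilk: 950.0 mL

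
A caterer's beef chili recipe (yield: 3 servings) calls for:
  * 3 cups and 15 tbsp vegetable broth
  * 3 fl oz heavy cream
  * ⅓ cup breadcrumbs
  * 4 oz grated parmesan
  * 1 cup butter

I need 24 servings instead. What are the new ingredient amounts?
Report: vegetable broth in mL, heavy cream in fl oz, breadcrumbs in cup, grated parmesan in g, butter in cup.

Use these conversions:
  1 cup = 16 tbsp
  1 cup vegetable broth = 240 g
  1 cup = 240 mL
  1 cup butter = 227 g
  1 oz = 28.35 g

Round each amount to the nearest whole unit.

vegetable broth: 7560 mL; heavy cream: 24 fl oz; breadcrumbs: 3 cup; grated parmesan: 907 g; butter: 8 cup

Scaling factor: 24/3 = 8.
vegetable broth: (3 cup + 15 tbsp = 3.9375 cup) × 8 × 240 mL/cup = 7560 mL
heavy cream: 3 fl oz × 8 = 24 fl oz
breadcrumbs: 1/3 cup × 8 ≈ 3 cup
grated parmesan: 4 oz × 8 × 28.35 g/oz ≈ 907 g
butter: 1 cup × 8 = 8 cup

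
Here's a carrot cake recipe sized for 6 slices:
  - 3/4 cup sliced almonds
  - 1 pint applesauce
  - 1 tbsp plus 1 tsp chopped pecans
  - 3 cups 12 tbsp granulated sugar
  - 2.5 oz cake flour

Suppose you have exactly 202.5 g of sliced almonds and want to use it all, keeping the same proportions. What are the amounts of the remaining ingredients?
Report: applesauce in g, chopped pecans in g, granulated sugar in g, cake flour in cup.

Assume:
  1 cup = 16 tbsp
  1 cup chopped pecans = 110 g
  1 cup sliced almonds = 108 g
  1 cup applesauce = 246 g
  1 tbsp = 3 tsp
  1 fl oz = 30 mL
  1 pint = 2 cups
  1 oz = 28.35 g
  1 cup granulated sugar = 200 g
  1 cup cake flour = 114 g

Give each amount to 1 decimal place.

The original recipe has 81 g of sliced almonds, so the scaling factor is 202.5 ÷ 81 = 5/2 = 2.5.
applesauce: 1 pint × 5/2 × 2 cup/pint × 246 g/cup = 1230.0 g
chopped pecans: (1 tbsp + 1 tsp = 4/3 tbsp) × 5/2 ÷ 16 tbsp/cup × 110 g/cup ≈ 22.9 g
granulated sugar: (3 cup + 12 tbsp = 3.75 cup) × 5/2 × 200 g/cup = 1875.0 g
cake flour: 2.5 oz × 5/2 × 28.35 g/oz ÷ 114 g/cup ≈ 1.6 cup

applesauce: 1230.0 g; chopped pecans: 22.9 g; granulated sugar: 1875.0 g; cake flour: 1.6 cup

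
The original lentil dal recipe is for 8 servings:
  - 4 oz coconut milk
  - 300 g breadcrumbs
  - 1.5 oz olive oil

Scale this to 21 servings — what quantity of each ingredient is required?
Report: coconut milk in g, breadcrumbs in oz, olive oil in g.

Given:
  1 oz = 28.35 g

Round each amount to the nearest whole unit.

Scaling factor: 21/8 = 2.625.
coconut milk: 4 oz × 21/8 × 28.35 g/oz ≈ 298 g
breadcrumbs: 300 g × 21/8 ÷ 28.35 g/oz ≈ 28 oz
olive oil: 1.5 oz × 21/8 × 28.35 g/oz ≈ 112 g

coconut milk: 298 g; breadcrumbs: 28 oz; olive oil: 112 g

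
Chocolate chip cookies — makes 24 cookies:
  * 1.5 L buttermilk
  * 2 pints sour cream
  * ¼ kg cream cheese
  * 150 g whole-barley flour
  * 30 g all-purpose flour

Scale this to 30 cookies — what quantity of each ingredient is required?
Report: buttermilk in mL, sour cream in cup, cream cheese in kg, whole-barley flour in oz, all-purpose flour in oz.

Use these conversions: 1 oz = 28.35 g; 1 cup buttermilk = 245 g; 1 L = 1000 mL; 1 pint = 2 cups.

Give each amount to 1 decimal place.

buttermilk: 1875.0 mL; sour cream: 5.0 cup; cream cheese: 0.3 kg; whole-barley flour: 6.6 oz; all-purpose flour: 1.3 oz

Scaling factor: 30/24 = 5/4 = 1.25.
buttermilk: 1.5 L × 5/4 × 1000 mL/L = 1875.0 mL
sour cream: 2 pint × 5/4 × 2 cup/pint = 5.0 cup
cream cheese: 0.25 kg × 5/4 ≈ 0.3 kg
whole-barley flour: 150 g × 5/4 ÷ 28.35 g/oz ≈ 6.6 oz
all-purpose flour: 30 g × 5/4 ÷ 28.35 g/oz ≈ 1.3 oz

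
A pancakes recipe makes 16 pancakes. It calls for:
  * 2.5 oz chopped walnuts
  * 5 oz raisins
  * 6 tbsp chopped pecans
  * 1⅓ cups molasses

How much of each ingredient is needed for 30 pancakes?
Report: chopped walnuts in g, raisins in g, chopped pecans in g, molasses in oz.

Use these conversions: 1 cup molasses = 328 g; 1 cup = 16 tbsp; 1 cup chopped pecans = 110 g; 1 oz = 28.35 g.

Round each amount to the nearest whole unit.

Scaling factor: 30/16 = 15/8 = 1.875.
chopped walnuts: 2.5 oz × 15/8 × 28.35 g/oz ≈ 133 g
raisins: 5 oz × 15/8 × 28.35 g/oz ≈ 266 g
chopped pecans: 6 tbsp × 15/8 ÷ 16 tbsp/cup × 110 g/cup ≈ 77 g
molasses: 4/3 cup × 15/8 × 328 g/cup ÷ 28.35 g/oz ≈ 29 oz

chopped walnuts: 133 g; raisins: 266 g; chopped pecans: 77 g; molasses: 29 oz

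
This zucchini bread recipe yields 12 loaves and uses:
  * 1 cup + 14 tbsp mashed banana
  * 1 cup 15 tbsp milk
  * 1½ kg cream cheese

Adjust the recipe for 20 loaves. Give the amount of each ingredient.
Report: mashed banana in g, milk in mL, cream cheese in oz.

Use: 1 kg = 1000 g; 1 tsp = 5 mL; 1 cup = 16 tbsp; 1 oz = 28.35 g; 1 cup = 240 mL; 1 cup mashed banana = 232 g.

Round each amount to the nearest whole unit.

Scaling factor: 20/12 = 5/3.
mashed banana: (1 cup + 14 tbsp = 1.875 cup) × 5/3 × 232 g/cup = 725 g
milk: (1 cup + 15 tbsp = 1.9375 cup) × 5/3 × 240 mL/cup = 775 mL
cream cheese: 1.5 kg × 5/3 × 1000 g/kg ÷ 28.35 g/oz ≈ 88 oz

mashed banana: 725 g; milk: 775 mL; cream cheese: 88 oz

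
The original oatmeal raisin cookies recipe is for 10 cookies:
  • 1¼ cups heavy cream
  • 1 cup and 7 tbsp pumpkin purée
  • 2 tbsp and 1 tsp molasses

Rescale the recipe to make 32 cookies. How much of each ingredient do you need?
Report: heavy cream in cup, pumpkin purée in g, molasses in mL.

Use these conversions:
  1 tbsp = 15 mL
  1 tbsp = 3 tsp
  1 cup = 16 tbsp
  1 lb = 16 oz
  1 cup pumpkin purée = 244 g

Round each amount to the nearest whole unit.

Scaling factor: 32/10 = 16/5 = 3.2.
heavy cream: 1.25 cup × 16/5 = 4 cup
pumpkin purée: (1 cup + 7 tbsp = 1.4375 cup) × 16/5 × 244 g/cup ≈ 1122 g
molasses: (2 tbsp + 1 tsp = 7/3 tbsp) × 16/5 × 15 mL/tbsp = 112 mL

heavy cream: 4 cup; pumpkin purée: 1122 g; molasses: 112 mL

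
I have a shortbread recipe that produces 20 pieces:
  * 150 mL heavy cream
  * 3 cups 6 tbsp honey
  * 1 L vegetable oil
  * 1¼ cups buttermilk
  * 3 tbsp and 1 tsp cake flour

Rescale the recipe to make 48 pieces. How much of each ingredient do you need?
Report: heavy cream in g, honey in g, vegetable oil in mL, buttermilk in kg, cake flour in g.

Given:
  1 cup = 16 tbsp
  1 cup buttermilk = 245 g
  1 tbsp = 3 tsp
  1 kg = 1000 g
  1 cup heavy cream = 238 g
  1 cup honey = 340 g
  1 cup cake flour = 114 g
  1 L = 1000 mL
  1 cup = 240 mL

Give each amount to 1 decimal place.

heavy cream: 357.0 g; honey: 2754.0 g; vegetable oil: 2400.0 mL; buttermilk: 0.7 kg; cake flour: 57.0 g

Scaling factor: 48/20 = 12/5 = 2.4.
heavy cream: 150 mL × 12/5 ÷ 240 mL/cup × 238 g/cup = 357.0 g
honey: (3 cup + 6 tbsp = 3.375 cup) × 12/5 × 340 g/cup = 2754.0 g
vegetable oil: 1 L × 12/5 × 1000 mL/L = 2400.0 mL
buttermilk: 1.25 cup × 12/5 × 245 g/cup ÷ 1000 g/kg ≈ 0.7 kg
cake flour: (3 tbsp + 1 tsp = 10/3 tbsp) × 12/5 ÷ 16 tbsp/cup × 114 g/cup = 57.0 g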